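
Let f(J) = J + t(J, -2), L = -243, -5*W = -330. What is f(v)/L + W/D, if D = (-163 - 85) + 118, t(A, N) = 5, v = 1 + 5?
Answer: -8734/15795 ≈ -0.55296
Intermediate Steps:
W = 66 (W = -⅕*(-330) = 66)
v = 6
D = -130 (D = -248 + 118 = -130)
f(J) = 5 + J (f(J) = J + 5 = 5 + J)
f(v)/L + W/D = (5 + 6)/(-243) + 66/(-130) = 11*(-1/243) + 66*(-1/130) = -11/243 - 33/65 = -8734/15795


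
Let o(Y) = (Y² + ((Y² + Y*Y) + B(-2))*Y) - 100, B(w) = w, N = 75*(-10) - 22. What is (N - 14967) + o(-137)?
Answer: -5139502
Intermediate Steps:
N = -772 (N = -750 - 22 = -772)
o(Y) = -100 + Y² + Y*(-2 + 2*Y²) (o(Y) = (Y² + ((Y² + Y*Y) - 2)*Y) - 100 = (Y² + ((Y² + Y²) - 2)*Y) - 100 = (Y² + (2*Y² - 2)*Y) - 100 = (Y² + (-2 + 2*Y²)*Y) - 100 = (Y² + Y*(-2 + 2*Y²)) - 100 = -100 + Y² + Y*(-2 + 2*Y²))
(N - 14967) + o(-137) = (-772 - 14967) + (-100 + (-137)² - 2*(-137) + 2*(-137)³) = -15739 + (-100 + 18769 + 274 + 2*(-2571353)) = -15739 + (-100 + 18769 + 274 - 5142706) = -15739 - 5123763 = -5139502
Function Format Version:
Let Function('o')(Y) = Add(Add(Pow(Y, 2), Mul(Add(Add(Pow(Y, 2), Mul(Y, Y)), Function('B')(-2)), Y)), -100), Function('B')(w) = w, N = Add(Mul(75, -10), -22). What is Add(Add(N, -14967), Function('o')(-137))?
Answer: -5139502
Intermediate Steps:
N = -772 (N = Add(-750, -22) = -772)
Function('o')(Y) = Add(-100, Pow(Y, 2), Mul(Y, Add(-2, Mul(2, Pow(Y, 2))))) (Function('o')(Y) = Add(Add(Pow(Y, 2), Mul(Add(Add(Pow(Y, 2), Mul(Y, Y)), -2), Y)), -100) = Add(Add(Pow(Y, 2), Mul(Add(Add(Pow(Y, 2), Pow(Y, 2)), -2), Y)), -100) = Add(Add(Pow(Y, 2), Mul(Add(Mul(2, Pow(Y, 2)), -2), Y)), -100) = Add(Add(Pow(Y, 2), Mul(Add(-2, Mul(2, Pow(Y, 2))), Y)), -100) = Add(Add(Pow(Y, 2), Mul(Y, Add(-2, Mul(2, Pow(Y, 2))))), -100) = Add(-100, Pow(Y, 2), Mul(Y, Add(-2, Mul(2, Pow(Y, 2))))))
Add(Add(N, -14967), Function('o')(-137)) = Add(Add(-772, -14967), Add(-100, Pow(-137, 2), Mul(-2, -137), Mul(2, Pow(-137, 3)))) = Add(-15739, Add(-100, 18769, 274, Mul(2, -2571353))) = Add(-15739, Add(-100, 18769, 274, -5142706)) = Add(-15739, -5123763) = -5139502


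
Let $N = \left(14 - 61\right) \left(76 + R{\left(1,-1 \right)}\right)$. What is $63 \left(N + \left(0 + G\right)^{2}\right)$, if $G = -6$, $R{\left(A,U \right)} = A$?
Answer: $-225729$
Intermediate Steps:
$N = -3619$ ($N = \left(14 - 61\right) \left(76 + 1\right) = \left(-47\right) 77 = -3619$)
$63 \left(N + \left(0 + G\right)^{2}\right) = 63 \left(-3619 + \left(0 - 6\right)^{2}\right) = 63 \left(-3619 + \left(-6\right)^{2}\right) = 63 \left(-3619 + 36\right) = 63 \left(-3583\right) = -225729$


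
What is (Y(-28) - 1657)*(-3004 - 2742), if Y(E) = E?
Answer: 9682010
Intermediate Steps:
(Y(-28) - 1657)*(-3004 - 2742) = (-28 - 1657)*(-3004 - 2742) = -1685*(-5746) = 9682010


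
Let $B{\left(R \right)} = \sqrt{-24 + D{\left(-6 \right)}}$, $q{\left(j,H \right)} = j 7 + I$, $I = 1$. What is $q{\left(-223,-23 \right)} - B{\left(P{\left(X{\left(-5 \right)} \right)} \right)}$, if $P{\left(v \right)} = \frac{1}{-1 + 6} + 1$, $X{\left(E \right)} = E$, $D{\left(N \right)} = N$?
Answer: $-1560 - i \sqrt{30} \approx -1560.0 - 5.4772 i$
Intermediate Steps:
$q{\left(j,H \right)} = 1 + 7 j$ ($q{\left(j,H \right)} = j 7 + 1 = 7 j + 1 = 1 + 7 j$)
$P{\left(v \right)} = \frac{6}{5}$ ($P{\left(v \right)} = \frac{1}{5} + 1 = \frac{6}{5}$)
$B{\left(R \right)} = i \sqrt{30}$ ($B{\left(R \right)} = \sqrt{-24 - 6} = \sqrt{-30} = i \sqrt{30}$)
$q{\left(-223,-23 \right)} - B{\left(P{\left(X{\left(-5 \right)} \right)} \right)} = \left(1 + 7 \left(-223\right)\right) - i \sqrt{30} = \left(1 - 1561\right) - i \sqrt{30} = -1560 - i \sqrt{30}$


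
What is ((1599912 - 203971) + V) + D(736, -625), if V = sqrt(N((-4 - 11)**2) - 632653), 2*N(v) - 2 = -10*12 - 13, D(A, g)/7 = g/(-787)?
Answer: 1098609942/787 + I*sqrt(2530874)/2 ≈ 1.3959e+6 + 795.44*I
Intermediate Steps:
D(A, g) = -7*g/787 (D(A, g) = 7*(g/(-787)) = 7*(g*(-1/787)) = 7*(-g/787) = -7*g/787)
N(v) = -131/2 (N(v) = 1 + (-10*12 - 13)/2 = 1 + (-120 - 13)/2 = 1 + (1/2)*(-133) = 1 - 133/2 = -131/2)
V = I*sqrt(2530874)/2 (V = sqrt(-131/2 - 632653) = sqrt(-1265437/2) = I*sqrt(2530874)/2 ≈ 795.44*I)
((1599912 - 203971) + V) + D(736, -625) = ((1599912 - 203971) + I*sqrt(2530874)/2) - 7/787*(-625) = (1395941 + I*sqrt(2530874)/2) + 4375/787 = 1098609942/787 + I*sqrt(2530874)/2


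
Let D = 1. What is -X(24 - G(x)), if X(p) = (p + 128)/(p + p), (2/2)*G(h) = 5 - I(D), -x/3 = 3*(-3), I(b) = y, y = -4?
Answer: -143/30 ≈ -4.7667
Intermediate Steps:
I(b) = -4
x = 27 (x = -9*(-3) = -3*(-9) = 27)
G(h) = 9 (G(h) = 5 - 1*(-4) = 5 + 4 = 9)
X(p) = (128 + p)/(2*p) (X(p) = (128 + p)/((2*p)) = (128 + p)*(1/(2*p)) = (128 + p)/(2*p))
-X(24 - G(x)) = -(128 + (24 - 1*9))/(2*(24 - 1*9)) = -(128 + (24 - 9))/(2*(24 - 9)) = -(128 + 15)/(2*15) = -143/(2*15) = -1*143/30 = -143/30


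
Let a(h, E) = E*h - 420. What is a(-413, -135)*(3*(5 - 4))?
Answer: 166005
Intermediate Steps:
a(h, E) = -420 + E*h
a(-413, -135)*(3*(5 - 4)) = (-420 - 135*(-413))*(3*(5 - 4)) = (-420 + 55755)*(3*1) = 55335*3 = 166005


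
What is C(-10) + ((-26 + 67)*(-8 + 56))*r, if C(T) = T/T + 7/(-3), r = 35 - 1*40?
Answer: -29524/3 ≈ -9841.3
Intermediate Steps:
r = -5 (r = 35 - 40 = -5)
C(T) = -4/3 (C(T) = 1 + 7*(-⅓) = 1 - 7/3 = -4/3)
C(-10) + ((-26 + 67)*(-8 + 56))*r = -4/3 + ((-26 + 67)*(-8 + 56))*(-5) = -4/3 + (41*48)*(-5) = -4/3 + 1968*(-5) = -4/3 - 9840 = -29524/3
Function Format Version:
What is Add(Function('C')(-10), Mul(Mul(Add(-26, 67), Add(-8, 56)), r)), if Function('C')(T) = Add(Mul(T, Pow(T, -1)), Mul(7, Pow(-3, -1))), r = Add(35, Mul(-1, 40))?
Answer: Rational(-29524, 3) ≈ -9841.3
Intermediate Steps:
r = -5 (r = Add(35, -40) = -5)
Function('C')(T) = Rational(-4, 3) (Function('C')(T) = Add(1, Mul(7, Rational(-1, 3))) = Add(1, Rational(-7, 3)) = Rational(-4, 3))
Add(Function('C')(-10), Mul(Mul(Add(-26, 67), Add(-8, 56)), r)) = Add(Rational(-4, 3), Mul(Mul(Add(-26, 67), Add(-8, 56)), -5)) = Add(Rational(-4, 3), Mul(Mul(41, 48), -5)) = Add(Rational(-4, 3), Mul(1968, -5)) = Add(Rational(-4, 3), -9840) = Rational(-29524, 3)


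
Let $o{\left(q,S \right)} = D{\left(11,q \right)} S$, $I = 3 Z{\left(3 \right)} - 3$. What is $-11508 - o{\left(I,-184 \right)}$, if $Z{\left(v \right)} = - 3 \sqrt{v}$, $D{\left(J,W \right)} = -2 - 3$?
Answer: $-12428$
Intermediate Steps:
$D{\left(J,W \right)} = -5$
$I = -3 - 9 \sqrt{3}$ ($I = 3 \left(- 3 \sqrt{3}\right) - 3 = - 9 \sqrt{3} - 3 = -3 - 9 \sqrt{3} \approx -18.588$)
$o{\left(q,S \right)} = - 5 S$
$-11508 - o{\left(I,-184 \right)} = -11508 - \left(-5\right) \left(-184\right) = -11508 - 920 = -12428$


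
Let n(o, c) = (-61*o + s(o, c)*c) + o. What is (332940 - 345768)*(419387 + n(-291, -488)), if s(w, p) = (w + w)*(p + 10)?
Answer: 1735920891228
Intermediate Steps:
s(w, p) = 2*w*(10 + p) (s(w, p) = (2*w)*(10 + p) = 2*w*(10 + p))
n(o, c) = -60*o + 2*c*o*(10 + c) (n(o, c) = (-61*o + (2*o*(10 + c))*c) + o = (-61*o + 2*c*o*(10 + c)) + o = -60*o + 2*c*o*(10 + c))
(332940 - 345768)*(419387 + n(-291, -488)) = (332940 - 345768)*(419387 + 2*(-291)*(-30 - 488*(10 - 488))) = -12828*(419387 + 2*(-291)*(-30 - 488*(-478))) = -12828*(419387 + 2*(-291)*(-30 + 233264)) = -12828*(419387 + 2*(-291)*233234) = -12828*(419387 - 135742188) = -12828*(-135322801) = 1735920891228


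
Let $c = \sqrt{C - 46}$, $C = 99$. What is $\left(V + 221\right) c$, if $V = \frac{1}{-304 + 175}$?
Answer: $\frac{28508 \sqrt{53}}{129} \approx 1608.8$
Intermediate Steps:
$c = \sqrt{53}$ ($c = \sqrt{99 - 46} = \sqrt{53} \approx 7.2801$)
$V = - \frac{1}{129}$ ($V = \frac{1}{-129} = - \frac{1}{129} \approx -0.0077519$)
$\left(V + 221\right) c = \left(- \frac{1}{129} + 221\right) \sqrt{53} = \frac{28508 \sqrt{53}}{129}$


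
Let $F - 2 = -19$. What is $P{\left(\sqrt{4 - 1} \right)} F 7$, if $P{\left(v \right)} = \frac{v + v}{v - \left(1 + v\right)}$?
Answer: $238 \sqrt{3} \approx 412.23$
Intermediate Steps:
$F = -17$ ($F = 2 - 19 = -17$)
$P{\left(v \right)} = - 2 v$ ($P{\left(v \right)} = \frac{2 v}{-1} = 2 v \left(-1\right) = - 2 v$)
$P{\left(\sqrt{4 - 1} \right)} F 7 = - 2 \sqrt{4 - 1} \left(-17\right) 7 = - 2 \sqrt{3} \left(-17\right) 7 = 34 \sqrt{3} \cdot 7 = 238 \sqrt{3}$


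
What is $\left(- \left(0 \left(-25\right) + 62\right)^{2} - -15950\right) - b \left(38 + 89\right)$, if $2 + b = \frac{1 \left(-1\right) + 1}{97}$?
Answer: $12360$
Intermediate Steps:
$b = -2$ ($b = -2 + \frac{1 \left(-1\right) + 1}{97} = -2 + \left(-1 + 1\right) \frac{1}{97} = -2 + 0 \cdot \frac{1}{97} = -2 + 0 = -2$)
$\left(- \left(0 \left(-25\right) + 62\right)^{2} - -15950\right) - b \left(38 + 89\right) = \left(- \left(0 \left(-25\right) + 62\right)^{2} - -15950\right) - - 2 \left(38 + 89\right) = \left(- \left(0 + 62\right)^{2} + 15950\right) - \left(-2\right) 127 = \left(- 62^{2} + 15950\right) - -254 = \left(\left(-1\right) 3844 + 15950\right) + 254 = \left(-3844 + 15950\right) + 254 = 12106 + 254 = 12360$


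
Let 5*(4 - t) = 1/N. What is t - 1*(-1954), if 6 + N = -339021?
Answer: 3319074331/1695135 ≈ 1958.0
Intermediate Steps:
N = -339027 (N = -6 - 339021 = -339027)
t = 6780541/1695135 (t = 4 - 1/5/(-339027) = 4 - 1/5*(-1/339027) = 4 + 1/1695135 = 6780541/1695135 ≈ 4.0000)
t - 1*(-1954) = 6780541/1695135 - 1*(-1954) = 6780541/1695135 + 1954 = 3319074331/1695135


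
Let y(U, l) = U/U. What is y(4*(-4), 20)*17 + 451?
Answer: 468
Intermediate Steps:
y(U, l) = 1
y(4*(-4), 20)*17 + 451 = 1*17 + 451 = 17 + 451 = 468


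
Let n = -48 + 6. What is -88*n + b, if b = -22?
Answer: 3674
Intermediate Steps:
n = -42
-88*n + b = -88*(-42) - 22 = 3696 - 22 = 3674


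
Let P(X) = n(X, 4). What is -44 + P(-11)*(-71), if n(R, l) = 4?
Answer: -328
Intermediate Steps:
P(X) = 4
-44 + P(-11)*(-71) = -44 + 4*(-71) = -44 - 284 = -328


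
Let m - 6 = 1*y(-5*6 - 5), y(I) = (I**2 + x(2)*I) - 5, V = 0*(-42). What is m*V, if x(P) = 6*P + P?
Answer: 0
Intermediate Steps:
x(P) = 7*P
V = 0
y(I) = -5 + I**2 + 14*I (y(I) = (I**2 + (7*2)*I) - 5 = (I**2 + 14*I) - 5 = -5 + I**2 + 14*I)
m = 736 (m = 6 + 1*(-5 + (-5*6 - 5)**2 + 14*(-5*6 - 5)) = 6 + 1*(-5 + (-30 - 5)**2 + 14*(-30 - 5)) = 6 + 1*(-5 + (-35)**2 + 14*(-35)) = 6 + 1*(-5 + 1225 - 490) = 6 + 1*730 = 6 + 730 = 736)
m*V = 736*0 = 0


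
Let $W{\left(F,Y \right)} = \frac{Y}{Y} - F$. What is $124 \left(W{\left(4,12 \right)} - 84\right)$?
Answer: $-10788$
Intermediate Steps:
$W{\left(F,Y \right)} = 1 - F$
$124 \left(W{\left(4,12 \right)} - 84\right) = 124 \left(\left(1 - 4\right) - 84\right) = 124 \left(-3 - 84\right) = 124 \left(-87\right) = -10788$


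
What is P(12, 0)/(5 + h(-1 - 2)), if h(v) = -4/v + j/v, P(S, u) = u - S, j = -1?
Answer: -9/5 ≈ -1.8000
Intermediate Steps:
h(v) = -5/v (h(v) = -4/v - 1/v = -5/v)
P(12, 0)/(5 + h(-1 - 2)) = (0 - 1*12)/(5 - 5/(-1 - 2)) = (0 - 12)/(5 - 5/(-3)) = -12/(5 - 5*(-1/3)) = -12/(5 + 5/3) = -12/(20/3) = (3/20)*(-12) = -9/5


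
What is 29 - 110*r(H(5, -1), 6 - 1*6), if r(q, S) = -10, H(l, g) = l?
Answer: 1129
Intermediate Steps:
29 - 110*r(H(5, -1), 6 - 1*6) = 29 - 110*(-10) = 29 + 1100 = 1129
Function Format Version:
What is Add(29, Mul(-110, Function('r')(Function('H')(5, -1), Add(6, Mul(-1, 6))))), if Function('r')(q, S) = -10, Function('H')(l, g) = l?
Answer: 1129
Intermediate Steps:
Add(29, Mul(-110, Function('r')(Function('H')(5, -1), Add(6, Mul(-1, 6))))) = Add(29, Mul(-110, -10)) = Add(29, 1100) = 1129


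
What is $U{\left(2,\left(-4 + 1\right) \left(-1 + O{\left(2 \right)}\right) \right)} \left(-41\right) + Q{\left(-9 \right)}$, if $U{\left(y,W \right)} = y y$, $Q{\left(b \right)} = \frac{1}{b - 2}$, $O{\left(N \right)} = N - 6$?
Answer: $- \frac{1805}{11} \approx -164.09$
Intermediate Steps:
$O{\left(N \right)} = -6 + N$ ($O{\left(N \right)} = N - 6 = -6 + N$)
$Q{\left(b \right)} = \frac{1}{-2 + b}$
$U{\left(y,W \right)} = y^{2}$
$U{\left(2,\left(-4 + 1\right) \left(-1 + O{\left(2 \right)}\right) \right)} \left(-41\right) + Q{\left(-9 \right)} = 2^{2} \left(-41\right) + \frac{1}{-2 - 9} = 4 \left(-41\right) + \frac{1}{-11} = -164 - \frac{1}{11} = - \frac{1805}{11}$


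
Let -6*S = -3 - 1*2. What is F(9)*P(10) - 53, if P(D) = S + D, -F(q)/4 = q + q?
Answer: -833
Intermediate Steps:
S = ⅚ (S = -(-3 - 1*2)/6 = -(-3 - 2)/6 = -⅙*(-5) = ⅚ ≈ 0.83333)
F(q) = -8*q (F(q) = -4*(q + q) = -8*q)
P(D) = ⅚ + D
F(9)*P(10) - 53 = (-8*9)*(⅚ + 10) - 53 = -72*65/6 - 53 = -780 - 53 = -833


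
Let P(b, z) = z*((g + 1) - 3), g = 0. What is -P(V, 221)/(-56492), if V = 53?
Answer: -221/28246 ≈ -0.0078241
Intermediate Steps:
P(b, z) = -2*z (P(b, z) = z*((0 + 1) - 3) = z*(1 - 3) = z*(-2) = -2*z)
-P(V, 221)/(-56492) = -(-2*221)/(-56492) = -(-442)*(-1)/56492 = -1*221/28246 = -221/28246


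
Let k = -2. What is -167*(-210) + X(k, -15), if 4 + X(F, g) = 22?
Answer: 35088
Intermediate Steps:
X(F, g) = 18 (X(F, g) = -4 + 22 = 18)
-167*(-210) + X(k, -15) = -167*(-210) + 18 = 35070 + 18 = 35088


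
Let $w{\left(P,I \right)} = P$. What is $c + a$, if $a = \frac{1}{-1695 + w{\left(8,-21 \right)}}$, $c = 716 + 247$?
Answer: $\frac{1624580}{1687} \approx 963.0$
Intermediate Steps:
$c = 963$
$a = - \frac{1}{1687}$ ($a = \frac{1}{-1695 + 8} = \frac{1}{-1687} = - \frac{1}{1687} \approx -0.00059277$)
$c + a = 963 - \frac{1}{1687} = \frac{1624580}{1687}$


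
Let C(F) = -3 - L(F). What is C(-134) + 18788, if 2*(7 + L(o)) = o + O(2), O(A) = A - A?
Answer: 18859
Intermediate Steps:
O(A) = 0
L(o) = -7 + o/2 (L(o) = -7 + (o + 0)/2 = -7 + o/2)
C(F) = 4 - F/2 (C(F) = -3 - (-7 + F/2) = -3 + (7 - F/2) = 4 - F/2)
C(-134) + 18788 = (4 - ½*(-134)) + 18788 = (4 + 67) + 18788 = 71 + 18788 = 18859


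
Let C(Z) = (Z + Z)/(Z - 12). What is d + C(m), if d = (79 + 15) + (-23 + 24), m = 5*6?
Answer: 295/3 ≈ 98.333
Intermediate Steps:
m = 30
C(Z) = 2*Z/(-12 + Z) (C(Z) = (2*Z)/(-12 + Z) = 2*Z/(-12 + Z))
d = 95 (d = 94 + 1 = 95)
d + C(m) = 95 + 2*30/(-12 + 30) = 95 + 2*30/18 = 95 + 2*30*(1/18) = 95 + 10/3 = 295/3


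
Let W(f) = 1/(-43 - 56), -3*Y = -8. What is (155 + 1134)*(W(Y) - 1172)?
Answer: -149561381/99 ≈ -1.5107e+6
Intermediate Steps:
Y = 8/3 (Y = -⅓*(-8) = 8/3 ≈ 2.6667)
W(f) = -1/99 (W(f) = 1/(-99) = -1/99)
(155 + 1134)*(W(Y) - 1172) = (155 + 1134)*(-1/99 - 1172) = 1289*(-116029/99) = -149561381/99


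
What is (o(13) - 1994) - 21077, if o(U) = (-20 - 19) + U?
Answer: -23097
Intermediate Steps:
o(U) = -39 + U
(o(13) - 1994) - 21077 = ((-39 + 13) - 1994) - 21077 = (-26 - 1994) - 21077 = -2020 - 21077 = -23097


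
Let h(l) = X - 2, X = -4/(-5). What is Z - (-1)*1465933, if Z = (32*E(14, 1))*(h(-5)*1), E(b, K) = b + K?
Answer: 1465357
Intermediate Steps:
X = ⅘ (X = -4*(-⅕) = ⅘ ≈ 0.80000)
E(b, K) = K + b
h(l) = -6/5 (h(l) = ⅘ - 2 = -6/5)
Z = -576 (Z = (32*(1 + 14))*(-6/5*1) = (32*15)*(-6/5) = 480*(-6/5) = -576)
Z - (-1)*1465933 = -576 - (-1)*1465933 = -576 - 1*(-1465933) = -576 + 1465933 = 1465357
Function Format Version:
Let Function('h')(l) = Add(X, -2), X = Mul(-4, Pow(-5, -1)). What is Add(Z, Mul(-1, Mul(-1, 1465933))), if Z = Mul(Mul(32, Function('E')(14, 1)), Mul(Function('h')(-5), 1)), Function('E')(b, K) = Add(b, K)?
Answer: 1465357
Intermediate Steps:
X = Rational(4, 5) (X = Mul(-4, Rational(-1, 5)) = Rational(4, 5) ≈ 0.80000)
Function('E')(b, K) = Add(K, b)
Function('h')(l) = Rational(-6, 5) (Function('h')(l) = Add(Rational(4, 5), -2) = Rational(-6, 5))
Z = -576 (Z = Mul(Mul(32, Add(1, 14)), Mul(Rational(-6, 5), 1)) = Mul(Mul(32, 15), Rational(-6, 5)) = Mul(480, Rational(-6, 5)) = -576)
Add(Z, Mul(-1, Mul(-1, 1465933))) = Add(-576, Mul(-1, Mul(-1, 1465933))) = Add(-576, Mul(-1, -1465933)) = Add(-576, 1465933) = 1465357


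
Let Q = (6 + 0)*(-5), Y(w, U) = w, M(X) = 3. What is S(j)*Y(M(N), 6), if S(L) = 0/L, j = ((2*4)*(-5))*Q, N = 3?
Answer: 0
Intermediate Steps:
Q = -30 (Q = 6*(-5) = -30)
j = 1200 (j = ((2*4)*(-5))*(-30) = (8*(-5))*(-30) = -40*(-30) = 1200)
S(L) = 0
S(j)*Y(M(N), 6) = 0*3 = 0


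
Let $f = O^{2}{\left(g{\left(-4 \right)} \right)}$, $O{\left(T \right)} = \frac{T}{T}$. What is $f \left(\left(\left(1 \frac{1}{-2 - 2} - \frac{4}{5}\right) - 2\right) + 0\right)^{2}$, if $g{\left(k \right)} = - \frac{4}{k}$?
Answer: $\frac{3721}{400} \approx 9.3025$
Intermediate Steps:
$O{\left(T \right)} = 1$
$f = 1$ ($f = 1^{2} = 1$)
$f \left(\left(\left(1 \frac{1}{-2 - 2} - \frac{4}{5}\right) - 2\right) + 0\right)^{2} = 1 \left(\left(\left(1 \frac{1}{-2 - 2} - \frac{4}{5}\right) - 2\right) + 0\right)^{2} = 1 \left(\left(\left(1 \frac{1}{-4} - \frac{4}{5}\right) - 2\right) + 0\right)^{2} = 1 \left(\left(\left(1 \left(- \frac{1}{4}\right) - \frac{4}{5}\right) - 2\right) + 0\right)^{2} = 1 \left(\left(\left(- \frac{1}{4} - \frac{4}{5}\right) - 2\right) + 0\right)^{2} = 1 \left(\left(- \frac{21}{20} - 2\right) + 0\right)^{2} = 1 \left(- \frac{61}{20} + 0\right)^{2} = 1 \left(- \frac{61}{20}\right)^{2} = 1 \cdot \frac{3721}{400} = \frac{3721}{400}$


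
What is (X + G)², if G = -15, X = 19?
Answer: 16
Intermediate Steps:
(X + G)² = (19 - 15)² = 4² = 16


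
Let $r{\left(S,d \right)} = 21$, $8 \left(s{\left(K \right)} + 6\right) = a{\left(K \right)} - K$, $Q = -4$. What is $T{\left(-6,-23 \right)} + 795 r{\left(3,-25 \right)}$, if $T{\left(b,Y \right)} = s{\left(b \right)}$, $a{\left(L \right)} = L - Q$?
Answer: $\frac{33379}{2} \approx 16690.0$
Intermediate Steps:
$a{\left(L \right)} = 4 + L$ ($a{\left(L \right)} = L - -4 = L + 4 = 4 + L$)
$s{\left(K \right)} = - \frac{11}{2}$ ($s{\left(K \right)} = -6 + \frac{\left(4 + K\right) - K}{8} = -6 + \frac{1}{8} \cdot 4 = -6 + \frac{1}{2} = - \frac{11}{2}$)
$T{\left(b,Y \right)} = - \frac{11}{2}$
$T{\left(-6,-23 \right)} + 795 r{\left(3,-25 \right)} = - \frac{11}{2} + 795 \cdot 21 = - \frac{11}{2} + 16695 = \frac{33379}{2}$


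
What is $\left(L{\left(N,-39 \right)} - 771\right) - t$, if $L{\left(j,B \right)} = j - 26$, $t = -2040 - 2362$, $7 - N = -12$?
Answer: $3624$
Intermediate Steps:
$N = 19$ ($N = 7 - -12 = 7 + 12 = 19$)
$t = -4402$ ($t = -2040 - 2362 = -4402$)
$L{\left(j,B \right)} = -26 + j$
$\left(L{\left(N,-39 \right)} - 771\right) - t = \left(\left(-26 + 19\right) - 771\right) - -4402 = \left(-7 - 771\right) + 4402 = -778 + 4402 = 3624$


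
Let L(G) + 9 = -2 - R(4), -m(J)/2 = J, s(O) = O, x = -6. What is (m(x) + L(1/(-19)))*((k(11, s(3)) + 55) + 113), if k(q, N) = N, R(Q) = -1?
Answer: 342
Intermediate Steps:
m(J) = -2*J
L(G) = -10 (L(G) = -9 + (-2 - 1*(-1)) = -9 + (-2 + 1) = -9 - 1 = -10)
(m(x) + L(1/(-19)))*((k(11, s(3)) + 55) + 113) = (-2*(-6) - 10)*((3 + 55) + 113) = (12 - 10)*(58 + 113) = 2*171 = 342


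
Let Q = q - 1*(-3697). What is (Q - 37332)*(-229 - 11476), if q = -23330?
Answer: 666775325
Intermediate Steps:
Q = -19633 (Q = -23330 - 1*(-3697) = -23330 + 3697 = -19633)
(Q - 37332)*(-229 - 11476) = (-19633 - 37332)*(-229 - 11476) = -56965*(-11705) = 666775325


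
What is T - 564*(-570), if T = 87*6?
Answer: 322002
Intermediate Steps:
T = 522
T - 564*(-570) = 522 - 564*(-570) = 522 + 321480 = 322002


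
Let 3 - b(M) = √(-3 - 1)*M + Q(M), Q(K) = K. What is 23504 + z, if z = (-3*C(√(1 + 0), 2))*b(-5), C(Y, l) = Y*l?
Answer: 23456 - 60*I ≈ 23456.0 - 60.0*I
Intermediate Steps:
b(M) = 3 - M - 2*I*M (b(M) = 3 - (√(-3 - 1)*M + M) = 3 - (√(-4)*M + M) = 3 - ((2*I)*M + M) = 3 - (2*I*M + M) = 3 - (M + 2*I*M) = 3 + (-M - 2*I*M) = 3 - M - 2*I*M)
z = -48 - 60*I (z = (-3*√(1 + 0)*2)*(3 - 1*(-5) - 2*I*(-5)) = (-3*√1*2)*(3 + 5 + 10*I) = (-3*2)*(8 + 10*I) = -6*(8 + 10*I) = -48 - 60*I ≈ -48.0 - 60.0*I)
23504 + z = 23504 + (-48 - 60*I) = 23456 - 60*I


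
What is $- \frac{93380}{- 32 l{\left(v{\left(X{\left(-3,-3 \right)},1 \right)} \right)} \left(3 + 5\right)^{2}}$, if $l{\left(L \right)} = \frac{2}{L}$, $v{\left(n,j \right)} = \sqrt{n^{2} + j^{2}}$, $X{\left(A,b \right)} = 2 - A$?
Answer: $\frac{23345 \sqrt{26}}{1024} \approx 116.25$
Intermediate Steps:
$v{\left(n,j \right)} = \sqrt{j^{2} + n^{2}}$
$- \frac{93380}{- 32 l{\left(v{\left(X{\left(-3,-3 \right)},1 \right)} \right)} \left(3 + 5\right)^{2}} = - \frac{93380}{- 32 \frac{2}{\sqrt{1^{2} + \left(2 - -3\right)^{2}}} \left(3 + 5\right)^{2}} = - \frac{93380}{- 32 \frac{2}{\sqrt{1 + \left(2 + 3\right)^{2}}} \cdot 8^{2}} = - \frac{93380}{- 32 \frac{2}{\sqrt{1 + 5^{2}}} \cdot 64} = - \frac{93380}{- 32 \frac{2}{\sqrt{1 + 25}} \cdot 64} = - \frac{93380}{- 32 \frac{2}{\sqrt{26}} \cdot 64} = - \frac{93380}{- 32 \cdot 2 \frac{\sqrt{26}}{26} \cdot 64} = - \frac{93380}{- 32 \frac{\sqrt{26}}{13} \cdot 64} = - \frac{93380}{- \frac{32 \sqrt{26}}{13} \cdot 64} = - \frac{93380}{\left(- \frac{2048}{13}\right) \sqrt{26}} = - 93380 \left(- \frac{\sqrt{26}}{4096}\right) = \frac{23345 \sqrt{26}}{1024}$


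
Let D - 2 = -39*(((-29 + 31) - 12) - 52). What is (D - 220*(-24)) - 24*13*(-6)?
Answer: 9572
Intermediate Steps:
D = 2420 (D = 2 - 39*(((-29 + 31) - 12) - 52) = 2 - 39*((2 - 12) - 52) = 2 - 39*(-10 - 52) = 2 - 39*(-62) = 2 + 2418 = 2420)
(D - 220*(-24)) - 24*13*(-6) = (2420 - 220*(-24)) - 24*13*(-6) = (2420 + 5280) - 312*(-6) = 7700 + 1872 = 9572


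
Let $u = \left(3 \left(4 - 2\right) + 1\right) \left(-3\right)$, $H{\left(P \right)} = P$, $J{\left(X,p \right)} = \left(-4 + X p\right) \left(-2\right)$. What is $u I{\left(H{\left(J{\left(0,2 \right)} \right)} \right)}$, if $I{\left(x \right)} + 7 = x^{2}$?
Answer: $-1197$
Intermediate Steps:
$J{\left(X,p \right)} = 8 - 2 X p$
$u = -21$ ($u = \left(3 \cdot 2 + 1\right) \left(-3\right) = \left(6 + 1\right) \left(-3\right) = 7 \left(-3\right) = -21$)
$I{\left(x \right)} = -7 + x^{2}$
$u I{\left(H{\left(J{\left(0,2 \right)} \right)} \right)} = - 21 \left(-7 + \left(8 - 0 \cdot 2\right)^{2}\right) = - 21 \left(-7 + \left(8 + 0\right)^{2}\right) = - 21 \left(-7 + 8^{2}\right) = - 21 \left(-7 + 64\right) = \left(-21\right) 57 = -1197$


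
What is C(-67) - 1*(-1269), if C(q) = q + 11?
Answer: 1213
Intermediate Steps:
C(q) = 11 + q
C(-67) - 1*(-1269) = (11 - 67) - 1*(-1269) = -56 + 1269 = 1213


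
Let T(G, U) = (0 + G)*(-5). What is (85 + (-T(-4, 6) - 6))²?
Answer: 3481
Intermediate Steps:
T(G, U) = -5*G (T(G, U) = G*(-5) = -5*G)
(85 + (-T(-4, 6) - 6))² = (85 + (-(-5)*(-4) - 6))² = (85 + (-1*20 - 6))² = (85 + (-20 - 6))² = (85 - 26)² = 59² = 3481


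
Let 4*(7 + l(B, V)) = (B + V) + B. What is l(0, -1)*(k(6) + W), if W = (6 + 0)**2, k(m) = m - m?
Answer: -261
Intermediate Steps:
l(B, V) = -7 + B/2 + V/4 (l(B, V) = -7 + ((B + V) + B)/4 = -7 + (V + 2*B)/4 = -7 + (B/2 + V/4) = -7 + B/2 + V/4)
k(m) = 0
W = 36 (W = 6**2 = 36)
l(0, -1)*(k(6) + W) = (-7 + (1/2)*0 + (1/4)*(-1))*(0 + 36) = (-7 + 0 - 1/4)*36 = -29/4*36 = -261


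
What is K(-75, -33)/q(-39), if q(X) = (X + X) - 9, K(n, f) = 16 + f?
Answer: 17/87 ≈ 0.19540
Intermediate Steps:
q(X) = -9 + 2*X (q(X) = 2*X - 9 = -9 + 2*X)
K(-75, -33)/q(-39) = (16 - 33)/(-9 + 2*(-39)) = -17/(-9 - 78) = -17/(-87) = -17*(-1/87) = 17/87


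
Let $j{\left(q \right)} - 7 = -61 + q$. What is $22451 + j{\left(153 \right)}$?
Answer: $22550$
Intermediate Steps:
$j{\left(q \right)} = -54 + q$ ($j{\left(q \right)} = 7 + \left(-61 + q\right) = -54 + q$)
$22451 + j{\left(153 \right)} = 22451 + \left(-54 + 153\right) = 22451 + 99 = 22550$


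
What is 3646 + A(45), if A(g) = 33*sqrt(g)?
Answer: 3646 + 99*sqrt(5) ≈ 3867.4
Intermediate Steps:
3646 + A(45) = 3646 + 33*sqrt(45) = 3646 + 33*(3*sqrt(5)) = 3646 + 99*sqrt(5)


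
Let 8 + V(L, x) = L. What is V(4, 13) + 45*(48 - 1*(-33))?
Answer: 3641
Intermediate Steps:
V(L, x) = -8 + L
V(4, 13) + 45*(48 - 1*(-33)) = (-8 + 4) + 45*(48 - 1*(-33)) = -4 + 45*(48 + 33) = -4 + 45*81 = -4 + 3645 = 3641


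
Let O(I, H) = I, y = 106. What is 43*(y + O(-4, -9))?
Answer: 4386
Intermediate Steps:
43*(y + O(-4, -9)) = 43*(106 - 4) = 43*102 = 4386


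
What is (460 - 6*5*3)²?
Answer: 136900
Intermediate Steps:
(460 - 6*5*3)² = (460 - 30*3)² = (460 - 90)² = 370² = 136900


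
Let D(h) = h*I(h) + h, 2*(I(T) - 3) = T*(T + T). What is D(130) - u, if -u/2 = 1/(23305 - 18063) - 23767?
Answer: 5635113307/2621 ≈ 2.1500e+6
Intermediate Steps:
I(T) = 3 + T² (I(T) = 3 + (T*(T + T))/2 = 3 + (T*(2*T))/2 = 3 + (2*T²)/2 = 3 + T²)
D(h) = h + h*(3 + h²) (D(h) = h*(3 + h²) + h = h + h*(3 + h²))
u = 124586613/2621 (u = -2*(1/(23305 - 18063) - 23767) = -2*(1/5242 - 23767) = -2*(-124586613/5242) = 124586613/2621 ≈ 47534.)
D(130) - u = 130*(4 + 130²) - 1*124586613/2621 = 130*(4 + 16900) - 124586613/2621 = 130*16904 - 124586613/2621 = 2197520 - 124586613/2621 = 5635113307/2621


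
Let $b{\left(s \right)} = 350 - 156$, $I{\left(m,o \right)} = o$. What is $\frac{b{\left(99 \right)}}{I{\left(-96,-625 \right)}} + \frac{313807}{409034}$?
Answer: $\frac{116776779}{255646250} \approx 0.45679$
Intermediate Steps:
$b{\left(s \right)} = 194$
$\frac{b{\left(99 \right)}}{I{\left(-96,-625 \right)}} + \frac{313807}{409034} = \frac{194}{-625} + \frac{313807}{409034} = 194 \left(- \frac{1}{625}\right) + 313807 \cdot \frac{1}{409034} = - \frac{194}{625} + \frac{313807}{409034} = \frac{116776779}{255646250}$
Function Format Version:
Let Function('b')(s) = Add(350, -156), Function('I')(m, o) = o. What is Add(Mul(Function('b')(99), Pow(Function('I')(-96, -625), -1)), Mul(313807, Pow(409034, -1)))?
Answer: Rational(116776779, 255646250) ≈ 0.45679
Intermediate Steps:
Function('b')(s) = 194
Add(Mul(Function('b')(99), Pow(Function('I')(-96, -625), -1)), Mul(313807, Pow(409034, -1))) = Add(Mul(194, Pow(-625, -1)), Mul(313807, Pow(409034, -1))) = Add(Mul(194, Rational(-1, 625)), Mul(313807, Rational(1, 409034))) = Add(Rational(-194, 625), Rational(313807, 409034)) = Rational(116776779, 255646250)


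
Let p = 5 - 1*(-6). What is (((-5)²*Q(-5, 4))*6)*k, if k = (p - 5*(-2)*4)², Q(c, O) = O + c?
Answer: -390150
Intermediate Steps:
p = 11 (p = 5 + 6 = 11)
k = 2601 (k = (11 - 5*(-2)*4)² = (11 + 10*4)² = (11 + 40)² = 51² = 2601)
(((-5)²*Q(-5, 4))*6)*k = (((-5)²*(4 - 5))*6)*2601 = ((25*(-1))*6)*2601 = -25*6*2601 = -150*2601 = -390150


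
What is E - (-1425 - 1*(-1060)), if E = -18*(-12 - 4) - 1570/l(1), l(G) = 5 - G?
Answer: 521/2 ≈ 260.50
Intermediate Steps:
E = -209/2 (E = -18*(-12 - 4) - 1570/(5 - 1*1) = -18*(-16) - 1570/(5 - 1) = 288 - 1570/4 = 288 - 1570*¼ = 288 - 785/2 = -209/2 ≈ -104.50)
E - (-1425 - 1*(-1060)) = -209/2 - (-1425 - 1*(-1060)) = -209/2 - (-1425 + 1060) = -209/2 - 1*(-365) = -209/2 + 365 = 521/2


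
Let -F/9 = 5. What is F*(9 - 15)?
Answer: 270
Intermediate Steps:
F = -45 (F = -9*5 = -45)
F*(9 - 15) = -45*(9 - 15) = -45*(-6) = 270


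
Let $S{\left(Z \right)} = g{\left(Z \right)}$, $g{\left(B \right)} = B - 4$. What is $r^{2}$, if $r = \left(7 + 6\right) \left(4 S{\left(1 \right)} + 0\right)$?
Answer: $24336$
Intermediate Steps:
$g{\left(B \right)} = -4 + B$
$S{\left(Z \right)} = -4 + Z$
$r = -156$ ($r = \left(7 + 6\right) \left(4 \left(-4 + 1\right) + 0\right) = 13 \left(4 \left(-3\right) + 0\right) = 13 \left(-12 + 0\right) = 13 \left(-12\right) = -156$)
$r^{2} = \left(-156\right)^{2} = 24336$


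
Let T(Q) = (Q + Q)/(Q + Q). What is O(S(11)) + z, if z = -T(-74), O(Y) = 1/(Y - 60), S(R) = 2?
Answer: -59/58 ≈ -1.0172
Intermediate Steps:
O(Y) = 1/(-60 + Y)
T(Q) = 1 (T(Q) = (2*Q)/((2*Q)) = (2*Q)*(1/(2*Q)) = 1)
z = -1 (z = -1*1 = -1)
O(S(11)) + z = 1/(-60 + 2) - 1 = 1/(-58) - 1 = -1/58 - 1 = -59/58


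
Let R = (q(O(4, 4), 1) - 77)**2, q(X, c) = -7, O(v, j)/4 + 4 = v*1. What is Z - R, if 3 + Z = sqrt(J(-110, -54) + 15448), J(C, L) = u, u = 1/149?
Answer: -7059 + sqrt(342961197)/149 ≈ -6934.7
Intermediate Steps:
u = 1/149 ≈ 0.0067114
O(v, j) = -16 + 4*v (O(v, j) = -16 + 4*(v*1) = -16 + 4*v)
J(C, L) = 1/149
Z = -3 + sqrt(342961197)/149 (Z = -3 + sqrt(1/149 + 15448) = -3 + sqrt(2301753/149) = -3 + sqrt(342961197)/149 ≈ 121.29)
R = 7056 (R = (-7 - 77)**2 = (-84)**2 = 7056)
Z - R = (-3 + sqrt(342961197)/149) - 1*7056 = (-3 + sqrt(342961197)/149) - 7056 = -7059 + sqrt(342961197)/149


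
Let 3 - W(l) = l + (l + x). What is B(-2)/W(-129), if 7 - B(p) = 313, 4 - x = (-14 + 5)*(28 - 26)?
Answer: -306/239 ≈ -1.2803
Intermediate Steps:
x = 22 (x = 4 - (-14 + 5)*(28 - 26) = 4 - (-9)*2 = 4 - 1*(-18) = 4 + 18 = 22)
B(p) = -306 (B(p) = 7 - 1*313 = 7 - 313 = -306)
W(l) = -19 - 2*l (W(l) = 3 - (l + (l + 22)) = 3 - (l + (22 + l)) = 3 - (22 + 2*l) = 3 + (-22 - 2*l) = -19 - 2*l)
B(-2)/W(-129) = -306/(-19 - 2*(-129)) = -306/(-19 + 258) = -306/239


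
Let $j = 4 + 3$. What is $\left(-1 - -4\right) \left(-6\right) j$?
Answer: $-126$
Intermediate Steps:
$j = 7$
$\left(-1 - -4\right) \left(-6\right) j = \left(-1 - -4\right) \left(-6\right) 7 = \left(-1 + 4\right) \left(-6\right) 7 = 3 \left(-6\right) 7 = \left(-18\right) 7 = -126$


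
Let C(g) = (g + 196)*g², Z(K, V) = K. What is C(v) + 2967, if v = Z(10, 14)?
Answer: 23567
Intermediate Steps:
v = 10
C(g) = g²*(196 + g) (C(g) = (196 + g)*g² = g²*(196 + g))
C(v) + 2967 = 10²*(196 + 10) + 2967 = 100*206 + 2967 = 20600 + 2967 = 23567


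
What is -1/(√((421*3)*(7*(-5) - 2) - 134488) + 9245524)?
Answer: I/(√181219 - 9245524*I) ≈ -1.0816e-7 + 4.9801e-12*I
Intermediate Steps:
-1/(√((421*3)*(7*(-5) - 2) - 134488) + 9245524) = -1/(√(1263*(-35 - 2) - 134488) + 9245524) = -1/(√(1263*(-37) - 134488) + 9245524) = -1/(√(-46731 - 134488) + 9245524) = -1/(√(-181219) + 9245524) = -1/(I*√181219 + 9245524) = -1/(9245524 + I*√181219)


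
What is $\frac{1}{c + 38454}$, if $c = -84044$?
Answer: $- \frac{1}{45590} \approx -2.1935 \cdot 10^{-5}$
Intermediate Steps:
$\frac{1}{c + 38454} = \frac{1}{-84044 + 38454} = \frac{1}{-45590} = - \frac{1}{45590}$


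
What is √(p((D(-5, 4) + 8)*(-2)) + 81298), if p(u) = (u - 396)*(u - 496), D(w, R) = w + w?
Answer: √274162 ≈ 523.60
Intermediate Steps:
D(w, R) = 2*w
p(u) = (-496 + u)*(-396 + u) (p(u) = (-396 + u)*(-496 + u) = (-496 + u)*(-396 + u))
√(p((D(-5, 4) + 8)*(-2)) + 81298) = √((196416 + ((2*(-5) + 8)*(-2))² - 892*(2*(-5) + 8)*(-2)) + 81298) = √((196416 + ((-10 + 8)*(-2))² - 892*(-10 + 8)*(-2)) + 81298) = √((196416 + (-2*(-2))² - (-1784)*(-2)) + 81298) = √((196416 + 4² - 892*4) + 81298) = √((196416 + 16 - 3568) + 81298) = √(192864 + 81298) = √274162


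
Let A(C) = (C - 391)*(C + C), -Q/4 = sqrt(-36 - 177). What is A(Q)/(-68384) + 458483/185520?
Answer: 1019293931/396456240 - 391*I*sqrt(213)/8548 ≈ 2.571 - 0.66758*I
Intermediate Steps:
Q = -4*I*sqrt(213) (Q = -4*sqrt(-36 - 177) = -4*I*sqrt(213) ≈ -58.378*I)
A(C) = 2*C*(-391 + C) (A(C) = (-391 + C)*(2*C) = 2*C*(-391 + C))
A(Q)/(-68384) + 458483/185520 = (2*(-4*I*sqrt(213))*(-391 - 4*I*sqrt(213)))/(-68384) + 458483/185520 = -8*I*sqrt(213)*(-391 - 4*I*sqrt(213))*(-1/68384) + 458483*(1/185520) = I*sqrt(213)*(-391 - 4*I*sqrt(213))/8548 + 458483/185520 = 458483/185520 + I*sqrt(213)*(-391 - 4*I*sqrt(213))/8548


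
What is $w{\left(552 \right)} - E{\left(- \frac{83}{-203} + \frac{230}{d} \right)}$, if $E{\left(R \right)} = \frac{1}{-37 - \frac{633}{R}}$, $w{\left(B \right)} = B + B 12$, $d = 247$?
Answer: $\frac{81866987837}{11408440} \approx 7176.0$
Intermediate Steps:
$w{\left(B \right)} = 13 B$ ($w{\left(B \right)} = B + 12 B = 13 B$)
$w{\left(552 \right)} - E{\left(- \frac{83}{-203} + \frac{230}{d} \right)} = 13 \cdot 552 - - \frac{- \frac{83}{-203} + \frac{230}{247}}{633 + 37 \left(- \frac{83}{-203} + \frac{230}{247}\right)} = 7176 - - \frac{\left(-83\right) \left(- \frac{1}{203}\right) + 230 \cdot \frac{1}{247}}{633 + 37 \left(\left(-83\right) \left(- \frac{1}{203}\right) + 230 \cdot \frac{1}{247}\right)} = 7176 - - \frac{\frac{83}{203} + \frac{230}{247}}{633 + 37 \left(\frac{83}{203} + \frac{230}{247}\right)} = 7176 - \left(-1\right) \frac{67191}{50141} \frac{1}{633 + 37 \cdot \frac{67191}{50141}} = 7176 - \left(-1\right) \frac{67191}{50141} \frac{1}{633 + \frac{2486067}{50141}} = 7176 - \left(-1\right) \frac{67191}{50141} \frac{1}{\frac{34225320}{50141}} = 7176 - \left(-1\right) \frac{67191}{50141} \cdot \frac{50141}{34225320} = 7176 - - \frac{22397}{11408440} = 7176 + \frac{22397}{11408440} = \frac{81866987837}{11408440}$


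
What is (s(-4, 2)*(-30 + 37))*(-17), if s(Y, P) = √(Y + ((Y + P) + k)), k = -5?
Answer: -119*I*√11 ≈ -394.68*I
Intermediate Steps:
s(Y, P) = √(-5 + P + 2*Y) (s(Y, P) = √(Y + ((Y + P) - 5)) = √(Y + ((P + Y) - 5)) = √(Y + (-5 + P + Y)) = √(-5 + P + 2*Y))
(s(-4, 2)*(-30 + 37))*(-17) = (√(-5 + 2 + 2*(-4))*(-30 + 37))*(-17) = (√(-5 + 2 - 8)*7)*(-17) = (√(-11)*7)*(-17) = ((I*√11)*7)*(-17) = (7*I*√11)*(-17) = -119*I*√11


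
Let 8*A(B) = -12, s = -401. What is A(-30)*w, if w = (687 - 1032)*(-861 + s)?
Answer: -653085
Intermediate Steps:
A(B) = -3/2 (A(B) = (⅛)*(-12) = -3/2)
w = 435390 (w = (687 - 1032)*(-861 - 401) = -345*(-1262) = 435390)
A(-30)*w = -3/2*435390 = -653085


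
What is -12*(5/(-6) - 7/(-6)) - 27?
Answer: -31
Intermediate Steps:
-12*(5/(-6) - 7/(-6)) - 27 = -12*(5*(-⅙) - 7*(-⅙)) - 27 = -12*(-⅚ + 7/6) - 27 = -12*⅓ - 27 = -4 - 27 = -31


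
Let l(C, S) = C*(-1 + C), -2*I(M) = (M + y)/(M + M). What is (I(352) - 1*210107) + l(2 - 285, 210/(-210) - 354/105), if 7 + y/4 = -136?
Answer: -4151515/32 ≈ -1.2973e+5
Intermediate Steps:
y = -572 (y = -28 + 4*(-136) = -28 - 544 = -572)
I(M) = -(-572 + M)/(4*M) (I(M) = -(M - 572)/(2*(M + M)) = -(-572 + M)/(2*(2*M)) = -(-572 + M)*1/(2*M)/2 = -(-572 + M)/(4*M))
(I(352) - 1*210107) + l(2 - 285, 210/(-210) - 354/105) = ((¼)*(572 - 1*352)/352 - 1*210107) + (2 - 285)*(-1 + (2 - 285)) = ((¼)*(1/352)*(572 - 352) - 210107) - 283*(-1 - 283) = ((¼)*(1/352)*220 - 210107) - 283*(-284) = (5/32 - 210107) + 80372 = -6723419/32 + 80372 = -4151515/32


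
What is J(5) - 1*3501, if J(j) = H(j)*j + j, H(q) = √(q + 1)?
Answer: -3496 + 5*√6 ≈ -3483.8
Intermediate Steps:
H(q) = √(1 + q)
J(j) = j + j*√(1 + j) (J(j) = √(1 + j)*j + j = j*√(1 + j) + j = j + j*√(1 + j))
J(5) - 1*3501 = 5*(1 + √(1 + 5)) - 1*3501 = 5*(1 + √6) - 3501 = (5 + 5*√6) - 3501 = -3496 + 5*√6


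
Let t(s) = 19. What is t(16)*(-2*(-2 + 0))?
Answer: 76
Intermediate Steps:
t(16)*(-2*(-2 + 0)) = 19*(-2*(-2 + 0)) = 19*(-2*(-2)) = 19*4 = 76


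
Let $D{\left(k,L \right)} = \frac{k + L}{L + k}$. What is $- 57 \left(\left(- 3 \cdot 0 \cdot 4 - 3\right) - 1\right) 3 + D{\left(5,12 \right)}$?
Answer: $685$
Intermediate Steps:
$D{\left(k,L \right)} = 1$ ($D{\left(k,L \right)} = \frac{L + k}{L + k} = 1$)
$- 57 \left(\left(- 3 \cdot 0 \cdot 4 - 3\right) - 1\right) 3 + D{\left(5,12 \right)} = - 57 \left(\left(- 3 \cdot 0 \cdot 4 - 3\right) - 1\right) 3 + 1 = - 57 \left(\left(\left(-3\right) 0 - 3\right) - 1\right) 3 + 1 = - 57 \left(\left(0 - 3\right) - 1\right) 3 + 1 = - 57 \left(-3 - 1\right) 3 + 1 = - 57 \left(\left(-4\right) 3\right) + 1 = \left(-57\right) \left(-12\right) + 1 = 684 + 1 = 685$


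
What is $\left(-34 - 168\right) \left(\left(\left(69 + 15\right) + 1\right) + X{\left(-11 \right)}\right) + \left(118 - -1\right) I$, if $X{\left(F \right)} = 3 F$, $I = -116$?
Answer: $-24308$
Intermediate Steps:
$\left(-34 - 168\right) \left(\left(\left(69 + 15\right) + 1\right) + X{\left(-11 \right)}\right) + \left(118 - -1\right) I = \left(-34 - 168\right) \left(\left(\left(69 + 15\right) + 1\right) + 3 \left(-11\right)\right) + \left(118 - -1\right) \left(-116\right) = - 202 \left(\left(84 + 1\right) - 33\right) + \left(118 + 1\right) \left(-116\right) = - 202 \left(85 - 33\right) + 119 \left(-116\right) = \left(-202\right) 52 - 13804 = -10504 - 13804 = -24308$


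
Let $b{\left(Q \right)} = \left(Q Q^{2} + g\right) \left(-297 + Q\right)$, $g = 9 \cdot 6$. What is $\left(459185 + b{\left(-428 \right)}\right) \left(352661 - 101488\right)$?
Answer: $14277279961820655$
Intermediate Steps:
$g = 54$
$b{\left(Q \right)} = \left(-297 + Q\right) \left(54 + Q^{3}\right)$ ($b{\left(Q \right)} = \left(Q Q^{2} + 54\right) \left(-297 + Q\right) = \left(Q^{3} + 54\right) \left(-297 + Q\right) = \left(54 + Q^{3}\right) \left(-297 + Q\right) = \left(-297 + Q\right) \left(54 + Q^{3}\right)$)
$\left(459185 + b{\left(-428 \right)}\right) \left(352661 - 101488\right) = \left(459185 + \left(-16038 + \left(-428\right)^{4} - 297 \left(-428\right)^{3} + 54 \left(-428\right)\right)\right) \left(352661 - 101488\right) = \left(459185 - -56841956050\right) 251173 = \left(459185 + \left(-16038 + 33556377856 + 23285617344 - 23112\right)\right) 251173 = \left(459185 + 56841956050\right) 251173 = 56842415235 \cdot 251173 = 14277279961820655$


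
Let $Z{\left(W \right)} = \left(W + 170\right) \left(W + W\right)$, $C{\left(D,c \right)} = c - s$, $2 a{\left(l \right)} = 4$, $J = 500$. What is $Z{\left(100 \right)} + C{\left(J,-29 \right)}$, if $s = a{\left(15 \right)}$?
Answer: $53969$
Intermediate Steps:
$a{\left(l \right)} = 2$ ($a{\left(l \right)} = \frac{1}{2} \cdot 4 = 2$)
$s = 2$
$C{\left(D,c \right)} = -2 + c$ ($C{\left(D,c \right)} = c - 2 = -2 + c$)
$Z{\left(W \right)} = 2 W \left(170 + W\right)$ ($Z{\left(W \right)} = \left(170 + W\right) 2 W = 2 W \left(170 + W\right)$)
$Z{\left(100 \right)} + C{\left(J,-29 \right)} = 2 \cdot 100 \left(170 + 100\right) - 31 = 2 \cdot 100 \cdot 270 - 31 = 54000 - 31 = 53969$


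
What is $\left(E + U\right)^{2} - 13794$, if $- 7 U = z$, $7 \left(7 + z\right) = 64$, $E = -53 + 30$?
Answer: $- \frac{31815230}{2401} \approx -13251.0$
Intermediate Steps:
$E = -23$
$z = \frac{15}{7}$ ($z = -7 + \frac{1}{7} \cdot 64 = -7 + \frac{64}{7} = \frac{15}{7} \approx 2.1429$)
$U = - \frac{15}{49}$ ($U = \left(- \frac{1}{7}\right) \frac{15}{7} = - \frac{15}{49} \approx -0.30612$)
$\left(E + U\right)^{2} - 13794 = \left(-23 - \frac{15}{49}\right)^{2} - 13794 = \left(- \frac{1142}{49}\right)^{2} - 13794 = \frac{1304164}{2401} - 13794 = - \frac{31815230}{2401}$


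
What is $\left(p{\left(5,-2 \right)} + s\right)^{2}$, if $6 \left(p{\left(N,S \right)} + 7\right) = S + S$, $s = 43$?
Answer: $\frac{11236}{9} \approx 1248.4$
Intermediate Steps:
$p{\left(N,S \right)} = -7 + \frac{S}{3}$ ($p{\left(N,S \right)} = -7 + \frac{S + S}{6} = -7 + \frac{2 S}{6} = -7 + \frac{S}{3}$)
$\left(p{\left(5,-2 \right)} + s\right)^{2} = \left(\left(-7 + \frac{1}{3} \left(-2\right)\right) + 43\right)^{2} = \left(\left(-7 - \frac{2}{3}\right) + 43\right)^{2} = \left(- \frac{23}{3} + 43\right)^{2} = \left(\frac{106}{3}\right)^{2} = \frac{11236}{9}$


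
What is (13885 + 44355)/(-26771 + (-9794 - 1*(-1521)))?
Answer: -14560/8761 ≈ -1.6619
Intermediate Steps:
(13885 + 44355)/(-26771 + (-9794 - 1*(-1521))) = 58240/(-26771 + (-9794 + 1521)) = 58240/(-26771 - 8273) = 58240/(-35044) = 58240*(-1/35044) = -14560/8761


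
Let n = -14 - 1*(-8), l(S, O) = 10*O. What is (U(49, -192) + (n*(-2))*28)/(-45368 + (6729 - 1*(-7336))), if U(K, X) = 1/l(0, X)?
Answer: -645119/60101760 ≈ -0.010734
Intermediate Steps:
U(K, X) = 1/(10*X)
n = -6 (n = -14 + 8 = -6)
(U(49, -192) + (n*(-2))*28)/(-45368 + (6729 - 1*(-7336))) = ((1/10)/(-192) - 6*(-2)*28)/(-45368 + (6729 - 1*(-7336))) = ((1/10)*(-1/192) + 12*28)/(-45368 + (6729 + 7336)) = (-1/1920 + 336)/(-45368 + 14065) = (645119/1920)/(-31303) = (645119/1920)*(-1/31303) = -645119/60101760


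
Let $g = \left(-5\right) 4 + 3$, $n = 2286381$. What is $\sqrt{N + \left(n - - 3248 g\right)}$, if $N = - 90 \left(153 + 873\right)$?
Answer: $5 \sqrt{85553} \approx 1462.5$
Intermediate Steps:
$g = -17$ ($g = -20 + 3 = -17$)
$N = -92340$ ($N = \left(-90\right) 1026 = -92340$)
$\sqrt{N + \left(n - - 3248 g\right)} = \sqrt{-92340 + \left(2286381 - \left(-3248\right) \left(-17\right)\right)} = \sqrt{-92340 + \left(2286381 - 55216\right)} = \sqrt{-92340 + 2231165} = \sqrt{2138825} = 5 \sqrt{85553}$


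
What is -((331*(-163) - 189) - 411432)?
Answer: 465574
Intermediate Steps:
-((331*(-163) - 189) - 411432) = -((-53953 - 189) - 411432) = -(-54142 - 411432) = -1*(-465574) = 465574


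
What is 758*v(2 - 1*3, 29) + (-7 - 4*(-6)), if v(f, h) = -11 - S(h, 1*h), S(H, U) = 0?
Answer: -8321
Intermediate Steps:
v(f, h) = -11 (v(f, h) = -11 - 1*0 = -11 + 0 = -11)
758*v(2 - 1*3, 29) + (-7 - 4*(-6)) = 758*(-11) + (-7 - 4*(-6)) = -8338 + (-7 + 24) = -8338 + 17 = -8321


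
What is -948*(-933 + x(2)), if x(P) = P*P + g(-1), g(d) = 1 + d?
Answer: 880692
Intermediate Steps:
x(P) = P² (x(P) = P*P + (1 - 1) = P² + 0 = P²)
-948*(-933 + x(2)) = -948*(-933 + 2²) = -948*(-933 + 4) = -948*(-929) = 880692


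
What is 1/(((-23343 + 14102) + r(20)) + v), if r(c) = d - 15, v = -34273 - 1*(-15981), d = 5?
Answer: -1/27543 ≈ -3.6307e-5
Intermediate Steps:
v = -18292 (v = -34273 + 15981 = -18292)
r(c) = -10 (r(c) = 5 - 15 = -10)
1/(((-23343 + 14102) + r(20)) + v) = 1/(((-23343 + 14102) - 10) - 18292) = 1/((-9241 - 10) - 18292) = 1/(-9251 - 18292) = 1/(-27543) = -1/27543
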